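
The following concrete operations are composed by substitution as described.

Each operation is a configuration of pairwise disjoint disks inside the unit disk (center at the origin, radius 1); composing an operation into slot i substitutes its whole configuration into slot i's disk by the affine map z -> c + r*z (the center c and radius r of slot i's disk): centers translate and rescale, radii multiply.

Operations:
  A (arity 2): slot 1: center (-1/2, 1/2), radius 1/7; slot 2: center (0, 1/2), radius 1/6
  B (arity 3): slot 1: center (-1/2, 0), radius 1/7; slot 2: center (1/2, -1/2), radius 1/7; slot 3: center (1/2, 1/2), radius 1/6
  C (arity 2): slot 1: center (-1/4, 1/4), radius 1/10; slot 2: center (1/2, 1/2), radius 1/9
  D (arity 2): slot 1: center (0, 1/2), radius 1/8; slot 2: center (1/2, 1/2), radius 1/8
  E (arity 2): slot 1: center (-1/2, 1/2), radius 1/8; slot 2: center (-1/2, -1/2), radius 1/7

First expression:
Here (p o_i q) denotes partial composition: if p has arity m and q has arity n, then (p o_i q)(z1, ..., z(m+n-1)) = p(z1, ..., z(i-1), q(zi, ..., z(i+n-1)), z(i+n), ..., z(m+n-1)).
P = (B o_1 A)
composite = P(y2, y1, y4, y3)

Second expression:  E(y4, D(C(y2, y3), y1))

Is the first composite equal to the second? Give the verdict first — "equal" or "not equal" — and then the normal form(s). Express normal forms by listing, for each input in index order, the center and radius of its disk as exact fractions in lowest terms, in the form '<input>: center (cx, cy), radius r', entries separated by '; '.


In normal form, the first expression is y1: center (-1/2, 1/14), radius 1/42; y2: center (-4/7, 1/14), radius 1/49; y3: center (1/2, 1/2), radius 1/6; y4: center (1/2, -1/2), radius 1/7
In normal form, the second expression is y1: center (-3/7, -3/7), radius 1/56; y2: center (-113/224, -95/224), radius 1/560; y3: center (-55/112, -47/112), radius 1/504; y4: center (-1/2, 1/2), radius 1/8
They disagree, so not equal.

not equal: they reduce to y1: center (-1/2, 1/14), radius 1/42; y2: center (-4/7, 1/14), radius 1/49; y3: center (1/2, 1/2), radius 1/6; y4: center (1/2, -1/2), radius 1/7 and y1: center (-3/7, -3/7), radius 1/56; y2: center (-113/224, -95/224), radius 1/560; y3: center (-55/112, -47/112), radius 1/504; y4: center (-1/2, 1/2), radius 1/8


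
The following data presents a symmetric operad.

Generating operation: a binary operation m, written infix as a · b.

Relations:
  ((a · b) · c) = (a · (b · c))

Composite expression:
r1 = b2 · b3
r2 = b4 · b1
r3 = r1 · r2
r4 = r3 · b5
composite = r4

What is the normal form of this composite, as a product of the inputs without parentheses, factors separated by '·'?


Every regrouping of m is equal, so read the b-inputs in written order.
(b2 · b3) flattens to b2 · b3
(b4 · b1) flattens to b4 · b1
((b2 · b3) · (b4 · b1)) flattens to b2 · b3 · b4 · b1
(((b2 · b3) · (b4 · b1)) · b5) flattens to b2 · b3 · b4 · b1 · b5

b2 · b3 · b4 · b1 · b5


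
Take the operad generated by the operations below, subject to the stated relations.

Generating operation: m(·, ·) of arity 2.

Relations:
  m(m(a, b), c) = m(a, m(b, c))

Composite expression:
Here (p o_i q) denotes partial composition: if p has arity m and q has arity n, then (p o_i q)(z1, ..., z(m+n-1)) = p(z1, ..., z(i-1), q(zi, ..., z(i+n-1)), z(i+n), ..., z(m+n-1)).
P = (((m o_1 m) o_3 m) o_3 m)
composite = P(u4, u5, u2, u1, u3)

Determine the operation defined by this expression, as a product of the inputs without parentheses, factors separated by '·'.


All parenthesizations of m agree; list the u-inputs left to right.
m(u4, u5) linearizes to u4 · u5
m(u2, u1) linearizes to u2 · u1
m(m(u2, u1), u3) linearizes to u2 · u1 · u3
m(m(u4, u5), m(m(u2, u1), u3)) linearizes to u4 · u5 · u2 · u1 · u3

u4 · u5 · u2 · u1 · u3


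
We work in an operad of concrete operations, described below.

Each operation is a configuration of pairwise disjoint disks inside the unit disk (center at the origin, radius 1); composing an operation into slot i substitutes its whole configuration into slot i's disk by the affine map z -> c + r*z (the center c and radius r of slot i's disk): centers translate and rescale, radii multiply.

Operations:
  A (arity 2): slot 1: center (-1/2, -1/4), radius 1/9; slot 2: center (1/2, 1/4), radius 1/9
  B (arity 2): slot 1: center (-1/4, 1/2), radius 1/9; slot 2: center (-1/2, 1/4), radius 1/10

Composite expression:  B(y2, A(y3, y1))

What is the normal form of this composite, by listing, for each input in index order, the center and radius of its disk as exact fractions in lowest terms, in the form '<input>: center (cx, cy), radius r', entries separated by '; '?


y1: center (-9/20, 11/40), radius 1/90; y2: center (-1/4, 1/2), radius 1/9; y3: center (-11/20, 9/40), radius 1/90


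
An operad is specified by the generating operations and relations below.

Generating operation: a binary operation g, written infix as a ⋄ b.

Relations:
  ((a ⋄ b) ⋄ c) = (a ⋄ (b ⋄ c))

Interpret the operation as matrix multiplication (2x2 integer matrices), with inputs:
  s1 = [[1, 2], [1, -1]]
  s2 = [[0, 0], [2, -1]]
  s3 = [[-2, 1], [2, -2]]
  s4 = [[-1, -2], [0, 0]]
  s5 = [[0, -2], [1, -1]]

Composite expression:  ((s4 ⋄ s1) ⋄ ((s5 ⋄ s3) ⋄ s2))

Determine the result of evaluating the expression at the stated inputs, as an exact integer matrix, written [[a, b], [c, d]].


[[-24, 12], [0, 0]]

(s4 ⋄ s1) = [[-3, 0], [0, 0]]
(s5 ⋄ s3) = [[-4, 4], [-4, 3]]
((s5 ⋄ s3) ⋄ s2) = [[8, -4], [6, -3]]
((s4 ⋄ s1) ⋄ ((s5 ⋄ s3) ⋄ s2)) = [[-24, 12], [0, 0]]


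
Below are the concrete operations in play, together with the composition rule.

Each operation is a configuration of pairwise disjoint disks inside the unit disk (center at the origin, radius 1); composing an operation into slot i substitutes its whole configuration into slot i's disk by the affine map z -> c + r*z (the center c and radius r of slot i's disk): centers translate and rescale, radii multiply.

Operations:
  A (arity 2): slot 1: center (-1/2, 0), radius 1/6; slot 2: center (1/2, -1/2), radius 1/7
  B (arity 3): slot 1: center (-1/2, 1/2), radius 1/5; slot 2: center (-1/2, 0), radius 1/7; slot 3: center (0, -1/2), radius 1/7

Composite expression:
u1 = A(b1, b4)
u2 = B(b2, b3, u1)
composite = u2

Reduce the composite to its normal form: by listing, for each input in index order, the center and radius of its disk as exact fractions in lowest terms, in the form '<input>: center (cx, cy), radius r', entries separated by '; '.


b1: center (-1/14, -1/2), radius 1/42; b2: center (-1/2, 1/2), radius 1/5; b3: center (-1/2, 0), radius 1/7; b4: center (1/14, -4/7), radius 1/49

Below B, radii multiply path by path; the b-disk centers shift.
b2 passes through 1 substitution, ending at center (-1/2, 1/2), radius 1/5
b3 passes through 1 substitution, ending at center (-1/2, 0), radius 1/7
b1 passes through 2 substitutions, ending at center (-1/14, -1/2), radius 1/42
b4 passes through 2 substitutions, ending at center (1/14, -4/7), radius 1/49


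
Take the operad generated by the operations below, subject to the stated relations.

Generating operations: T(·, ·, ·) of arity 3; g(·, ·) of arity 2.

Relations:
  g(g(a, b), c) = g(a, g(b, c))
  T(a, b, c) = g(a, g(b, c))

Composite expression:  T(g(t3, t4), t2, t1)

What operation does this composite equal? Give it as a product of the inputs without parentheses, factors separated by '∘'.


t3 ∘ t4 ∘ t2 ∘ t1

Every regrouping of T is equal, so read the t-inputs in written order.
g(t3, t4) spells out as t3 ∘ t4
T(g(t3, t4), t2, t1) spells out as t3 ∘ t4 ∘ t2 ∘ t1


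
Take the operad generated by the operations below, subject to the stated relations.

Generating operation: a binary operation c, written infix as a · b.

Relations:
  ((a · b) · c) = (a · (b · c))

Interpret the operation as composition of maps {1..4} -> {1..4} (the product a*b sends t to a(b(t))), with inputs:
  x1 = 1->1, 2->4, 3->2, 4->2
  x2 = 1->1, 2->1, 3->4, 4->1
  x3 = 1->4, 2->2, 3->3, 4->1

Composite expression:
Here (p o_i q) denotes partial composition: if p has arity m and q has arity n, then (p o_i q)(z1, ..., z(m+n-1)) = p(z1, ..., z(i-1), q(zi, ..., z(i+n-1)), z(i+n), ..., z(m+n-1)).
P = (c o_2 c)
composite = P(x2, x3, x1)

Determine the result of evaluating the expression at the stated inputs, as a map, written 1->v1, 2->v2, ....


1->1, 2->1, 3->1, 4->1


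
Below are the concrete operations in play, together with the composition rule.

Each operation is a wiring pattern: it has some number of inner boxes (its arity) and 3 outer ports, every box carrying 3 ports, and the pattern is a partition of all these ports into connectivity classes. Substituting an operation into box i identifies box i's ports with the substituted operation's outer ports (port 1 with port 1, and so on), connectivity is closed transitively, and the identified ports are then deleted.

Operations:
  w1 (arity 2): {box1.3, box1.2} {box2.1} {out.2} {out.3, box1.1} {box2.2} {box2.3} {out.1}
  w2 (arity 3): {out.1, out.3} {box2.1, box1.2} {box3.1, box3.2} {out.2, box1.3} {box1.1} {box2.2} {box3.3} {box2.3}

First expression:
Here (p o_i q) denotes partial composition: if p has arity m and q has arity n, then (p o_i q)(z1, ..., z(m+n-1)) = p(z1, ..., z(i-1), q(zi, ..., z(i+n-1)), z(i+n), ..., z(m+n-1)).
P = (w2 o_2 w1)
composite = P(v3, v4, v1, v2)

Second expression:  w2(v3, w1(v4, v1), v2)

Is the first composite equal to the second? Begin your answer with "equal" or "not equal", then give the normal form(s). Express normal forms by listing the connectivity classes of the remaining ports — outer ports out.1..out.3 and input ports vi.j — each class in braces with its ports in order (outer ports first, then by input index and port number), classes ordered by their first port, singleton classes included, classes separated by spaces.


The first expression reduces to {out.1, out.3} {out.2, v3.3} {v1.1} {v1.2} {v1.3} {v2.1, v2.2} {v2.3} {v3.1} {v3.2} {v4.1} {v4.2, v4.3}
The second expression reduces to {out.1, out.3} {out.2, v3.3} {v1.1} {v1.2} {v1.3} {v2.1, v2.2} {v2.3} {v3.1} {v3.2} {v4.1} {v4.2, v4.3}
Both agree, so they are equal.

equal — both sides give {out.1, out.3} {out.2, v3.3} {v1.1} {v1.2} {v1.3} {v2.1, v2.2} {v2.3} {v3.1} {v3.2} {v4.1} {v4.2, v4.3}


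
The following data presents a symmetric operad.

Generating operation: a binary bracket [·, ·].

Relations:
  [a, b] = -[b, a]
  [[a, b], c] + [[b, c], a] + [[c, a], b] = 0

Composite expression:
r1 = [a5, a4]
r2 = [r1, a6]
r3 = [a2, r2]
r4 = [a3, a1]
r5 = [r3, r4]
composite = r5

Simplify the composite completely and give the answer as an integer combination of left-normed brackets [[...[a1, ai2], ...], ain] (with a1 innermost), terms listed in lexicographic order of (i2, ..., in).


A multilinear Lie element is pinned by a1-initial words (a1 innermost).
Composite bracket: [[a2, [[a5, a4], a6]], [a3, a1]]
Full expansion: 32 signed words from ab - ba (2^5 = 32).
Collect the words opening with a1:
  a1a3a2a4a5a6 appears with sign -1, giving the term -[[[[[a1, a3], a2], a4], a5], a6]
  a1a3a2a5a4a6 appears with sign +1, giving the term +[[[[[a1, a3], a2], a5], a4], a6]
  a1a3a2a6a4a5 appears with sign +1, giving the term +[[[[[a1, a3], a2], a6], a4], a5]
  a1a3a2a6a5a4 appears with sign -1, giving the term -[[[[[a1, a3], a2], a6], a5], a4]
  a1a3a4a5a6a2 appears with sign +1, giving the term +[[[[[a1, a3], a4], a5], a6], a2]
  a1a3a5a4a6a2 appears with sign -1, giving the term -[[[[[a1, a3], a5], a4], a6], a2]
  a1a3a6a4a5a2 appears with sign -1, giving the term -[[[[[a1, a3], a6], a4], a5], a2]
  a1a3a6a5a4a2 appears with sign +1, giving the term +[[[[[a1, a3], a6], a5], a4], a2]

-[[[[[a1, a3], a2], a4], a5], a6] + [[[[[a1, a3], a2], a5], a4], a6] + [[[[[a1, a3], a2], a6], a4], a5] - [[[[[a1, a3], a2], a6], a5], a4] + [[[[[a1, a3], a4], a5], a6], a2] - [[[[[a1, a3], a5], a4], a6], a2] - [[[[[a1, a3], a6], a4], a5], a2] + [[[[[a1, a3], a6], a5], a4], a2]


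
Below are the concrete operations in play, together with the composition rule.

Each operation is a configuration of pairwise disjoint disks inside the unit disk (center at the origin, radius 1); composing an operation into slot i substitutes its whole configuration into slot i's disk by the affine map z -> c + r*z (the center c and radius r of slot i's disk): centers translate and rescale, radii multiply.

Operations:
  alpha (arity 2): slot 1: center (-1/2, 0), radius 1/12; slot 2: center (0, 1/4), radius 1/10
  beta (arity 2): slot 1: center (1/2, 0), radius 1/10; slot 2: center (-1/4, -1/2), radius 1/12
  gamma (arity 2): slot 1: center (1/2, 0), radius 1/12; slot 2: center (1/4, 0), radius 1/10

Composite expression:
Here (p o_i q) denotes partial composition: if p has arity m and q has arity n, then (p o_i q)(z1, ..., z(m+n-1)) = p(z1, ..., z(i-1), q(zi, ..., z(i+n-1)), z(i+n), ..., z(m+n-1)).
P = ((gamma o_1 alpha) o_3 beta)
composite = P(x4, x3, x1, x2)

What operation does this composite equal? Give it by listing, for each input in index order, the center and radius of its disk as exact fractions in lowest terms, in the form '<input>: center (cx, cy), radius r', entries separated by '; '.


Each x-disk chains the slot maps above it in gamma; radii multiply.
input x4: composing its 2 substitution steps yields center (11/24, 0), radius 1/144
input x3: composing its 2 substitution steps yields center (1/2, 1/48), radius 1/120
input x1: composing its 2 substitution steps yields center (3/10, 0), radius 1/100
input x2: composing its 2 substitution steps yields center (9/40, -1/20), radius 1/120

x1: center (3/10, 0), radius 1/100; x2: center (9/40, -1/20), radius 1/120; x3: center (1/2, 1/48), radius 1/120; x4: center (11/24, 0), radius 1/144


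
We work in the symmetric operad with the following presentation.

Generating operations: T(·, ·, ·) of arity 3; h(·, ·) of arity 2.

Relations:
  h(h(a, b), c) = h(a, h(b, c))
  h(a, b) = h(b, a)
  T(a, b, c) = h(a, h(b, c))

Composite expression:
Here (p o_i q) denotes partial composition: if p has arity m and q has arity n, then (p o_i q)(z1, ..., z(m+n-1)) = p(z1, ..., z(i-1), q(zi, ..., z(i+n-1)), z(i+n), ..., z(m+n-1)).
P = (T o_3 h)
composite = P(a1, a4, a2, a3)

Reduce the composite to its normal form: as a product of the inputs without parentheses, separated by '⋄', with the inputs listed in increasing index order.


Shape and order are irrelevant to T; the a-input set decides.
h(a2, a3) reduces to a2 ⋄ a3
T(a1, a4, h(a2, a3)) reduces to a1 ⋄ a4 ⋄ a2 ⋄ a3
sorting the factors by input index: a1 ⋄ a2 ⋄ a3 ⋄ a4

a1 ⋄ a2 ⋄ a3 ⋄ a4


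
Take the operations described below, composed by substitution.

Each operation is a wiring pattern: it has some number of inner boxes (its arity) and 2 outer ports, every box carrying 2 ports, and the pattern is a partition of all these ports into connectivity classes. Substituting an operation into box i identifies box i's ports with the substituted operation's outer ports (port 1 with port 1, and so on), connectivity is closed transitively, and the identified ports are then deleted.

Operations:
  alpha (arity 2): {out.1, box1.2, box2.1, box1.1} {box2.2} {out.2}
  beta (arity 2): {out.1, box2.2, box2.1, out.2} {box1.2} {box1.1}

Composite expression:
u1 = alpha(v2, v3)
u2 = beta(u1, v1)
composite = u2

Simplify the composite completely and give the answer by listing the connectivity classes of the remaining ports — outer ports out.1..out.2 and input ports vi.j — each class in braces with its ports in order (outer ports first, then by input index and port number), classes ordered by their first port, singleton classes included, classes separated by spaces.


{out.1, out.2, v1.1, v1.2} {v2.1, v2.2, v3.1} {v3.2}

Connectivity passes through glued beta-boundaries; trace each wire chain.
the subtree at alpha composes to {out.1, v2.1, v2.2, v3.1} {out.2} {v3.2} on (v2, v3); out.j = own outer ports
the subtree at beta composes to {out.1, out.2, v1.1, v1.2} {v2.1, v2.2, v3.1} {v3.2} on (v2, v3, v1); out.j = own outer ports


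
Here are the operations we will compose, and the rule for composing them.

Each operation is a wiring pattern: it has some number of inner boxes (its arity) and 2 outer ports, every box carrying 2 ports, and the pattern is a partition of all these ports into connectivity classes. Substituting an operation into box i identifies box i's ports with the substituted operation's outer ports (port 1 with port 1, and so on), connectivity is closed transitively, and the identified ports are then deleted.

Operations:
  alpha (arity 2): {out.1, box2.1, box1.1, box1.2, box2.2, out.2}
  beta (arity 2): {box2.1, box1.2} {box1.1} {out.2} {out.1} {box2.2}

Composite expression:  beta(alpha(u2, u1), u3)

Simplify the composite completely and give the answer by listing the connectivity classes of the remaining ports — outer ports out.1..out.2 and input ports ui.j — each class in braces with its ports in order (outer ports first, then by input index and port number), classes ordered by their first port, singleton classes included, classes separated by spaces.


Substituting into beta glues patterns; closure does the rest.
stage alpha: inputs (u2, u1), connectivity {out.1, out.2, u1.1, u1.2, u2.1, u2.2}, out.j its boundary
stage beta: inputs (u2, u1, u3), connectivity {out.1} {out.2} {u1.1, u1.2, u2.1, u2.2, u3.1} {u3.2}, out.j its boundary

{out.1} {out.2} {u1.1, u1.2, u2.1, u2.2, u3.1} {u3.2}


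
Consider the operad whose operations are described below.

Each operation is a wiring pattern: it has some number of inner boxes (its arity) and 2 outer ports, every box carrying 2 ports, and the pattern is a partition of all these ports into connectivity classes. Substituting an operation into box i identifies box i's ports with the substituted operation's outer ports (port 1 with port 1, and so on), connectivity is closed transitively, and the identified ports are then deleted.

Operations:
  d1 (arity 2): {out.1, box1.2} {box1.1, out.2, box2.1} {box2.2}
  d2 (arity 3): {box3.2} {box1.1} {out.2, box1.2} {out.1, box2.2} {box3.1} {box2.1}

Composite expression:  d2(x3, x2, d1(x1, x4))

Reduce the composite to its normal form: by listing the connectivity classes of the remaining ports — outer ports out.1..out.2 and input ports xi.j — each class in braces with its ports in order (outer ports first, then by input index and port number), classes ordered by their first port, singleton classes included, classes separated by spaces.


{out.1, x2.2} {out.2, x3.2} {x1.1, x4.1} {x1.2} {x2.1} {x3.1} {x4.2}

After gluing at d2, chains via deleted ports link the x-ports.
composing d1 on (x1, x4), with out.j its own outer ports: {out.1, x1.2} {out.2, x1.1, x4.1} {x4.2}
composing d2 on (x3, x2, x1, x4), with out.j its own outer ports: {out.1, x2.2} {out.2, x3.2} {x1.1, x4.1} {x1.2} {x2.1} {x3.1} {x4.2}


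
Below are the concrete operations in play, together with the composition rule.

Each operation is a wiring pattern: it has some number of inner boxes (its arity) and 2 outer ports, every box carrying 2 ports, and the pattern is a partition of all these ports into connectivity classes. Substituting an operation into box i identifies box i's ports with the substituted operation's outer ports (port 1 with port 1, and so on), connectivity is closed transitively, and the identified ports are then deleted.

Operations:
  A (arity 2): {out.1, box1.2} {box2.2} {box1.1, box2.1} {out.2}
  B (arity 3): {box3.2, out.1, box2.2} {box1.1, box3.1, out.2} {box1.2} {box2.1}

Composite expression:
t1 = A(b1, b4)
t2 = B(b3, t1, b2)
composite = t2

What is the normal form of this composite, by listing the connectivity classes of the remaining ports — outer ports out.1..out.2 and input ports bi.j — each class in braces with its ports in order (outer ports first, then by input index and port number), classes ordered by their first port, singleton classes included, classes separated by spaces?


{out.1, b2.2} {out.2, b2.1, b3.1} {b1.1, b4.1} {b1.2} {b3.2} {b4.2}

Treat the ports identified at B as solder joints: merge, then drop.
the subtree at A composes to {out.1, b1.2} {out.2} {b1.1, b4.1} {b4.2} on (b1, b4); out.j = own outer ports
the subtree at B composes to {out.1, b2.2} {out.2, b2.1, b3.1} {b1.1, b4.1} {b1.2} {b3.2} {b4.2} on (b3, b1, b4, b2); out.j = own outer ports


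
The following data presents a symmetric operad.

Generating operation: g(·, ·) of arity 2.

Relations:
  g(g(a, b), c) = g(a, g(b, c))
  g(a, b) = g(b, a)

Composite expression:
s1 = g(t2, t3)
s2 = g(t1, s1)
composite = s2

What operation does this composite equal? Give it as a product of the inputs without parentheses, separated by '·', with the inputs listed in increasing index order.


t1 · t2 · t3


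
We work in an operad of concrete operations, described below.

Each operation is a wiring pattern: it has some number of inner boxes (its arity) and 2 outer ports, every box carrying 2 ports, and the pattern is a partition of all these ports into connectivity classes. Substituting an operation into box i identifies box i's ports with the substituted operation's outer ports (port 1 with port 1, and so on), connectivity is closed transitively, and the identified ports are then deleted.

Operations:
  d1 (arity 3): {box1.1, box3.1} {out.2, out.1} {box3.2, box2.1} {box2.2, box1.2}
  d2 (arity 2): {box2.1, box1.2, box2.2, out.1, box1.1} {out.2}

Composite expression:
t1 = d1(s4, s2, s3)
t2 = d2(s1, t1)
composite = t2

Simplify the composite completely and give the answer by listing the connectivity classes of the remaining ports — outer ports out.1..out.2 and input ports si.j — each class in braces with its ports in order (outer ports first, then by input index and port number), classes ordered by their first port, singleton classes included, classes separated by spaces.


{out.1, s1.1, s1.2} {out.2} {s2.1, s3.2} {s2.2, s4.2} {s3.1, s4.1}

After gluing at d2, chains via deleted ports link the s-ports.
the subtree at d1 composes to {out.1, out.2} {s2.1, s3.2} {s2.2, s4.2} {s3.1, s4.1} on (s4, s2, s3); out.j = own outer ports
the subtree at d2 composes to {out.1, s1.1, s1.2} {out.2} {s2.1, s3.2} {s2.2, s4.2} {s3.1, s4.1} on (s1, s4, s2, s3); out.j = own outer ports


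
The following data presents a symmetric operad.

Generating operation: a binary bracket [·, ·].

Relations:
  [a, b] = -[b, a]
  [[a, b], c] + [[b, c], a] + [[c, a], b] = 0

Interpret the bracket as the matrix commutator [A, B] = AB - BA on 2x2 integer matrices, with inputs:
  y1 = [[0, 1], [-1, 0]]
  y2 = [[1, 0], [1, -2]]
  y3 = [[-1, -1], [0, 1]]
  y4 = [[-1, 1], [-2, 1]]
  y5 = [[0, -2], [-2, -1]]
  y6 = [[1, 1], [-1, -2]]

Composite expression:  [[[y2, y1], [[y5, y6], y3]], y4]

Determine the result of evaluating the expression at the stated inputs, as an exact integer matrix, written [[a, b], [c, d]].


[y2, y1] = [[-1, 3], [3, 1]]
[y5, y6] = [[4, 7], [-5, -4]]
[[y5, y6], y3] = [[-5, 6], [10, 5]]
[[y2, y1], [[y5, y6], y3]] = [[12, 18], [-10, -12]]
[[[y2, y1], [[y5, y6], y3]], y4] = [[-26, 60], [68, 26]]

[[-26, 60], [68, 26]]


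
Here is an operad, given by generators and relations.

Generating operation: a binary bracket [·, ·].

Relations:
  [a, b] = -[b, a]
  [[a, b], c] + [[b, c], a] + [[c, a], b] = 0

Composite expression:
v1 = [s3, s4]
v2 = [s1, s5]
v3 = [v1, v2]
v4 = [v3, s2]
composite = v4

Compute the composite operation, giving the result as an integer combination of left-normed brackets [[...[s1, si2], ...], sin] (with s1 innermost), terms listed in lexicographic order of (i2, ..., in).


-[[[[s1, s5], s3], s4], s2] + [[[[s1, s5], s4], s3], s2]


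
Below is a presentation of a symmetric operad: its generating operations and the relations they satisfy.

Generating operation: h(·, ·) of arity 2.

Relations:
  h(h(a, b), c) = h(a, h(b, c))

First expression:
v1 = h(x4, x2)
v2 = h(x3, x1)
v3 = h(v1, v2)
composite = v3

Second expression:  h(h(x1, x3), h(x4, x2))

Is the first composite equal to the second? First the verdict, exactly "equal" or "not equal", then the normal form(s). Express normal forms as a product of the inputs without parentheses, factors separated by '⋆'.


The first expression, normalized: x4 ⋆ x2 ⋆ x3 ⋆ x1
The second expression, normalized: x1 ⋆ x3 ⋆ x4 ⋆ x2
No match — not equal.

not equal; the first gives x4 ⋆ x2 ⋆ x3 ⋆ x1 and the second x1 ⋆ x3 ⋆ x4 ⋆ x2


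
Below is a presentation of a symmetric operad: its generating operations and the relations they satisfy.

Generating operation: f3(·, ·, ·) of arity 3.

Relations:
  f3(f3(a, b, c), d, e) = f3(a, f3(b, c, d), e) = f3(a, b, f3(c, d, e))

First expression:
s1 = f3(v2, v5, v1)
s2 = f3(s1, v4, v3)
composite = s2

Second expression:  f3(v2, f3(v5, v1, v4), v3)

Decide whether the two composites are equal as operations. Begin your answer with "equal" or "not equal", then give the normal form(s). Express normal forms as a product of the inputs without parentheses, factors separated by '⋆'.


equal: each reduces to v2 ⋆ v5 ⋆ v1 ⋆ v4 ⋆ v3

The first expression reduces to v2 ⋆ v5 ⋆ v1 ⋆ v4 ⋆ v3
The second expression reduces to v2 ⋆ v5 ⋆ v1 ⋆ v4 ⋆ v3
Identical normal forms: equal.


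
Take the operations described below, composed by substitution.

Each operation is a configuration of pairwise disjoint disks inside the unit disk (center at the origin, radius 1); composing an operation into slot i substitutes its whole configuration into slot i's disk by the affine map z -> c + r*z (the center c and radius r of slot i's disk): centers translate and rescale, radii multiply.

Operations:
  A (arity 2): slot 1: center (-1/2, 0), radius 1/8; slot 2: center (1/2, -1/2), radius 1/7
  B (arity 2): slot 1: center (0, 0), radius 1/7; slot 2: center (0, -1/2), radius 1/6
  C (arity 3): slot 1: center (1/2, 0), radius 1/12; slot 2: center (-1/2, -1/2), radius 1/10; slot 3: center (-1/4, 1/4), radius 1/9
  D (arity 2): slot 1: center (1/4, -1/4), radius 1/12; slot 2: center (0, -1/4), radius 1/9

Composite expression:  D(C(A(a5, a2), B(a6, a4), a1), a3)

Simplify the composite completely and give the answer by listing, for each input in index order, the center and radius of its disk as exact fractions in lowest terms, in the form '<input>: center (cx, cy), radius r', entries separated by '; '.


a1: center (11/48, -11/48), radius 1/108; a2: center (85/288, -73/288), radius 1/1008; a3: center (0, -1/4), radius 1/9; a4: center (5/24, -71/240), radius 1/720; a5: center (83/288, -1/4), radius 1/1152; a6: center (5/24, -7/24), radius 1/840

Nesting under D composes maps z -> c + r*z down each a-path.
a5: after 3 affine steps, its disk has center (83/288, -1/4), radius 1/1152
a2: after 3 affine steps, its disk has center (85/288, -73/288), radius 1/1008
a6: after 3 affine steps, its disk has center (5/24, -7/24), radius 1/840
a4: after 3 affine steps, its disk has center (5/24, -71/240), radius 1/720
a1: after 2 affine steps, its disk has center (11/48, -11/48), radius 1/108
a3: after 1 affine step, its disk has center (0, -1/4), radius 1/9


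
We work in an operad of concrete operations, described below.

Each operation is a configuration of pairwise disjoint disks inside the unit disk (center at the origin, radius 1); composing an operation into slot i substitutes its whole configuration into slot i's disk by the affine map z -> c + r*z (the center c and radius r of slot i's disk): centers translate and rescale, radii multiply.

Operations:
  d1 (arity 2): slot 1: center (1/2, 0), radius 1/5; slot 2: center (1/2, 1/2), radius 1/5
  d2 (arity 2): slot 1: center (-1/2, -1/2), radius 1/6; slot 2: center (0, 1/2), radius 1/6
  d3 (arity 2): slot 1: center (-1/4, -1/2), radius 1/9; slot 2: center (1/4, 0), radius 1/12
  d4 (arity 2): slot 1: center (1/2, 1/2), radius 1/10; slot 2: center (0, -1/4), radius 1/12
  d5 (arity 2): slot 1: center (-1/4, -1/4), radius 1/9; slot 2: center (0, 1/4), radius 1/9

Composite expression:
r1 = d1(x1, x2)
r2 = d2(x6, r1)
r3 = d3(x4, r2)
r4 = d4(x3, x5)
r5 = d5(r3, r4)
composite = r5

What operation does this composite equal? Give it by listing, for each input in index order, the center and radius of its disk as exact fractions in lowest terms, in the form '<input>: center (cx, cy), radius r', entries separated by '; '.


x1: center (-287/1296, -53/216), radius 1/3240; x2: center (-287/1296, -317/1296), radius 1/3240; x3: center (1/18, 11/36), radius 1/90; x4: center (-5/18, -11/36), radius 1/81; x5: center (0, 2/9), radius 1/108; x6: center (-49/216, -55/216), radius 1/648

Only the slot chain above each x matters under d5; compose those maps.
x4 passes through 2 substitutions, ending at center (-5/18, -11/36), radius 1/81
x6 passes through 3 substitutions, ending at center (-49/216, -55/216), radius 1/648
x1 passes through 4 substitutions, ending at center (-287/1296, -53/216), radius 1/3240
x2 passes through 4 substitutions, ending at center (-287/1296, -317/1296), radius 1/3240
x3 passes through 2 substitutions, ending at center (1/18, 11/36), radius 1/90
x5 passes through 2 substitutions, ending at center (0, 2/9), radius 1/108


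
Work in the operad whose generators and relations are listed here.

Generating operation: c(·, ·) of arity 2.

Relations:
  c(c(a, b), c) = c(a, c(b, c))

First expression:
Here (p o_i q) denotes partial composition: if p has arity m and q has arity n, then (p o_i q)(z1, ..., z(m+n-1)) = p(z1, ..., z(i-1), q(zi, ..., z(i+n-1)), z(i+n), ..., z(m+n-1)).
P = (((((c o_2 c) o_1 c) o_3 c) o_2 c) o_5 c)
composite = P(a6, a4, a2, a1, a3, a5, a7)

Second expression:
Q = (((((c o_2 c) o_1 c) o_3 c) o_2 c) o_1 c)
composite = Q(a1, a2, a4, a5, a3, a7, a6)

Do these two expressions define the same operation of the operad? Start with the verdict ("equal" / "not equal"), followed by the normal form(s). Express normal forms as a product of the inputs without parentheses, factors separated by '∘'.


not equal; first: a6 ∘ a4 ∘ a2 ∘ a1 ∘ a3 ∘ a5 ∘ a7; second: a1 ∘ a2 ∘ a4 ∘ a5 ∘ a3 ∘ a7 ∘ a6

The first composite normalizes to a6 ∘ a4 ∘ a2 ∘ a1 ∘ a3 ∘ a5 ∘ a7
The second composite normalizes to a1 ∘ a2 ∘ a4 ∘ a5 ∘ a3 ∘ a7 ∘ a6
The forms do not match — not equal.


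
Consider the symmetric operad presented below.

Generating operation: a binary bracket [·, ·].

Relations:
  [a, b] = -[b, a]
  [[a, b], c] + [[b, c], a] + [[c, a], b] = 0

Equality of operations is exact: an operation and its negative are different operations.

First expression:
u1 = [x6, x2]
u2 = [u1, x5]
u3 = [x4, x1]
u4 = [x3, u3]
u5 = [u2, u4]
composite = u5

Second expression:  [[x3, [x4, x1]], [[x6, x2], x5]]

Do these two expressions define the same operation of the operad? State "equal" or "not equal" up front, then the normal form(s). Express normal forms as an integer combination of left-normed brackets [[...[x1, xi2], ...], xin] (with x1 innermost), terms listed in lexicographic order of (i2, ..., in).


not equal: they reduce to [[[[[x1, x4], x3], x2], x6], x5] - [[[[[x1, x4], x3], x5], x2], x6] + [[[[[x1, x4], x3], x5], x6], x2] - [[[[[x1, x4], x3], x6], x2], x5] and -[[[[[x1, x4], x3], x2], x6], x5] + [[[[[x1, x4], x3], x5], x2], x6] - [[[[[x1, x4], x3], x5], x6], x2] + [[[[[x1, x4], x3], x6], x2], x5]

The first expression reduces to [[[[[x1, x4], x3], x2], x6], x5] - [[[[[x1, x4], x3], x5], x2], x6] + [[[[[x1, x4], x3], x5], x6], x2] - [[[[[x1, x4], x3], x6], x2], x5]
The second expression reduces to -[[[[[x1, x4], x3], x2], x6], x5] + [[[[[x1, x4], x3], x5], x2], x6] - [[[[[x1, x4], x3], x5], x6], x2] + [[[[[x1, x4], x3], x6], x2], x5]
They disagree, so not equal.


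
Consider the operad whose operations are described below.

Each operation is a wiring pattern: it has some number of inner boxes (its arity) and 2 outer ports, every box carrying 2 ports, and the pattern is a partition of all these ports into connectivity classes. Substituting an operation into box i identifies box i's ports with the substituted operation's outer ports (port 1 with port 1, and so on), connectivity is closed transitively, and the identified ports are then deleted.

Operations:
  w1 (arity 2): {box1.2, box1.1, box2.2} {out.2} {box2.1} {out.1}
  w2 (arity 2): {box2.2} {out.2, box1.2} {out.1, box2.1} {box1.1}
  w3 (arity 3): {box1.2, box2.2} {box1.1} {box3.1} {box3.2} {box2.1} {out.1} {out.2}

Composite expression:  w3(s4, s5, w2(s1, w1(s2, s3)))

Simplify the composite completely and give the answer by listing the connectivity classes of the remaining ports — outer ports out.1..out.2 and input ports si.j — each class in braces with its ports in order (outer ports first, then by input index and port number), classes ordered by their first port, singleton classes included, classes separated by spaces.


{out.1} {out.2} {s1.1} {s1.2} {s2.1, s2.2, s3.2} {s3.1} {s4.1} {s4.2, s5.2} {s5.1}

Connectivity passes through glued w3-boundaries; trace each wire chain.
the subtree at w1 composes to {out.1} {out.2} {s2.1, s2.2, s3.2} {s3.1} on (s2, s3); out.j = own outer ports
the subtree at w2 composes to {out.1} {out.2, s1.2} {s1.1} {s2.1, s2.2, s3.2} {s3.1} on (s1, s2, s3); out.j = own outer ports
the subtree at w3 composes to {out.1} {out.2} {s1.1} {s1.2} {s2.1, s2.2, s3.2} {s3.1} {s4.1} {s4.2, s5.2} {s5.1} on (s4, s5, s1, s2, s3); out.j = own outer ports


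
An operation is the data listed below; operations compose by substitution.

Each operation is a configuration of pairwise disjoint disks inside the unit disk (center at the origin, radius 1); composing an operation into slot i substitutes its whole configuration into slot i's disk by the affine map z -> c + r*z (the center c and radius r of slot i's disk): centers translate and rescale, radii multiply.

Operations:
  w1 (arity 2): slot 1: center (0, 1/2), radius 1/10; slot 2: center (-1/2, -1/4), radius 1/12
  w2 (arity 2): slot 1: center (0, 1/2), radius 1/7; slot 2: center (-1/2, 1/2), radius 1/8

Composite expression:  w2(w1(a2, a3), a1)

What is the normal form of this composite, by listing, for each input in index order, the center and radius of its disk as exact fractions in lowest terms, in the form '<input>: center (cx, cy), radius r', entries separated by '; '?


Affine substitution under w2: radii multiply and a-centers shift.
a2 passes through 2 substitutions, ending at center (0, 4/7), radius 1/70
a3 passes through 2 substitutions, ending at center (-1/14, 13/28), radius 1/84
a1 passes through 1 substitution, ending at center (-1/2, 1/2), radius 1/8

a1: center (-1/2, 1/2), radius 1/8; a2: center (0, 4/7), radius 1/70; a3: center (-1/14, 13/28), radius 1/84


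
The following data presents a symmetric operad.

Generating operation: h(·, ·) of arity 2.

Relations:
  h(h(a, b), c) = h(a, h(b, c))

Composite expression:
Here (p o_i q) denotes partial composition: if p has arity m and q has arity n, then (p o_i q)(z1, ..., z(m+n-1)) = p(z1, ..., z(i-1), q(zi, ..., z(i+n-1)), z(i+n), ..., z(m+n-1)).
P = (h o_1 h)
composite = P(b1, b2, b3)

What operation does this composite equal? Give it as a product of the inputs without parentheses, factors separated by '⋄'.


b1 ⋄ b2 ⋄ b3

The h-tree's shape is irrelevant; the b-reading-order decides.
h(b1, b2) linearizes to b1 ⋄ b2
h(h(b1, b2), b3) linearizes to b1 ⋄ b2 ⋄ b3


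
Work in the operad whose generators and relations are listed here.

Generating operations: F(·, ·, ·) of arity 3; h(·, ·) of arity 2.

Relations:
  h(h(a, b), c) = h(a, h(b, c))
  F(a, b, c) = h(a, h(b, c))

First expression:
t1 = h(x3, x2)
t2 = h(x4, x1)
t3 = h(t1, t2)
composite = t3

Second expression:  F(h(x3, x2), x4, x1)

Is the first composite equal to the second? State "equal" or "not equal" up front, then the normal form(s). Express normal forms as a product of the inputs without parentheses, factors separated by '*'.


In normal form, the first expression is x3 * x2 * x4 * x1
In normal form, the second expression is x3 * x2 * x4 * x1
The normal forms match — equal.

equal; the common form is x3 * x2 * x4 * x1


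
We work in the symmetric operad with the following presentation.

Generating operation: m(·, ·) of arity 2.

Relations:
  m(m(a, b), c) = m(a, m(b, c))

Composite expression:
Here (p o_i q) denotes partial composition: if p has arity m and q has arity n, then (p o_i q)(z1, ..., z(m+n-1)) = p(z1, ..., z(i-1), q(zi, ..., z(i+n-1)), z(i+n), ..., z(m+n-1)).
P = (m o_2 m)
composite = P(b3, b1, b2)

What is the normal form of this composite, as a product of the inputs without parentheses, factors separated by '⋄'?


b3 ⋄ b1 ⋄ b2


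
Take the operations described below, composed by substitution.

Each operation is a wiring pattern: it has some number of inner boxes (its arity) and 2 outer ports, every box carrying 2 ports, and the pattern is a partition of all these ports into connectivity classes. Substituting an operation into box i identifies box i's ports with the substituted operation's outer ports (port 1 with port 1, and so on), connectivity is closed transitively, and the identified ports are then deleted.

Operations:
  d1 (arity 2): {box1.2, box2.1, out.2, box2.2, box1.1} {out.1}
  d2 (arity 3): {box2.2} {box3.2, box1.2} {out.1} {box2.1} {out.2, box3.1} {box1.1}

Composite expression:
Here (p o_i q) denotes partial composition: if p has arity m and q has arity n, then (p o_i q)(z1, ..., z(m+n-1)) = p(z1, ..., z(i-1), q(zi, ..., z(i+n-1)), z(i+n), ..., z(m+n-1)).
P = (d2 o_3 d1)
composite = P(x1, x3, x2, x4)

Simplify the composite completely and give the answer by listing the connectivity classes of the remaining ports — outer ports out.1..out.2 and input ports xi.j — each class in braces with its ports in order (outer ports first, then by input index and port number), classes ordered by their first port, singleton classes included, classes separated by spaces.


{out.1} {out.2} {x1.1} {x1.2, x2.1, x2.2, x4.1, x4.2} {x3.1} {x3.2}

Substituting into d2 glues patterns; closure does the rest.
after d1, the pattern on (x2, x4) reads {out.1} {out.2, x2.1, x2.2, x4.1, x4.2} (out.j = its outer ports)
after d2, the pattern on (x1, x3, x2, x4) reads {out.1} {out.2} {x1.1} {x1.2, x2.1, x2.2, x4.1, x4.2} {x3.1} {x3.2} (out.j = its outer ports)


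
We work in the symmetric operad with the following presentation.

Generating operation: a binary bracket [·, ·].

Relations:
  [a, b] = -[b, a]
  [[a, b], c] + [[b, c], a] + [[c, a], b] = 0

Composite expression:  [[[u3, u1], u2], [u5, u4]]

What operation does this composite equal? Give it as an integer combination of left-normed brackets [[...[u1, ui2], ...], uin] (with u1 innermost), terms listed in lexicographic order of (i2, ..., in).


[[[[u1, u3], u2], u4], u5] - [[[[u1, u3], u2], u5], u4]

Skip Jacobi rewriting: expand, keep u1-initial words, read off terms.
Composite bracket: [[[u3, u1], u2], [u5, u4]]
Applying ab - ba throughout gives 16 signed words (2^4 = 16).
Coefficients come from the u1-initial words:
  u1u3u2u4u5 appears with sign +1, giving the term +[[[[u1, u3], u2], u4], u5]
  u1u3u2u5u4 appears with sign -1, giving the term -[[[[u1, u3], u2], u5], u4]


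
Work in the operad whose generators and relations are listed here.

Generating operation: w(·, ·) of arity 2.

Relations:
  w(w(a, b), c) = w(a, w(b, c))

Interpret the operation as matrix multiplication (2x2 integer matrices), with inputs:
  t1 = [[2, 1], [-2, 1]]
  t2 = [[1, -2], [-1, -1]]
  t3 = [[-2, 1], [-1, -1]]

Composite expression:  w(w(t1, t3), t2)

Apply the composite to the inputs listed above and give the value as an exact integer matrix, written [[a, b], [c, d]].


[[-6, 9], [6, -3]]

w(t1, t3) = [[-5, 1], [3, -3]]
w(w(t1, t3), t2) = [[-6, 9], [6, -3]]


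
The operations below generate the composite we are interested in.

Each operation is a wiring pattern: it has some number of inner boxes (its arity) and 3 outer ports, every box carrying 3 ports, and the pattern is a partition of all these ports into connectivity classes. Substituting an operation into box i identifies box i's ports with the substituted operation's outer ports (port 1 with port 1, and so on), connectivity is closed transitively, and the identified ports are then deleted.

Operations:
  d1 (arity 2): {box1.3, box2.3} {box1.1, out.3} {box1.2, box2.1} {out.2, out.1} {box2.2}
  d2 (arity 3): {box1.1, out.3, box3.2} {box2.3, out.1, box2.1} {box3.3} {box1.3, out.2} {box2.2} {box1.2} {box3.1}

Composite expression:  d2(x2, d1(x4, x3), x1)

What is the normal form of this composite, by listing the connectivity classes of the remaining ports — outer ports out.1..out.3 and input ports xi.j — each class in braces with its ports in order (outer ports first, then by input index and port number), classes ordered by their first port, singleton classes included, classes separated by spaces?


{out.1, x4.1} {out.2, x2.3} {out.3, x1.2, x2.1} {x1.1} {x1.3} {x2.2} {x3.1, x4.2} {x3.2} {x3.3, x4.3}
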